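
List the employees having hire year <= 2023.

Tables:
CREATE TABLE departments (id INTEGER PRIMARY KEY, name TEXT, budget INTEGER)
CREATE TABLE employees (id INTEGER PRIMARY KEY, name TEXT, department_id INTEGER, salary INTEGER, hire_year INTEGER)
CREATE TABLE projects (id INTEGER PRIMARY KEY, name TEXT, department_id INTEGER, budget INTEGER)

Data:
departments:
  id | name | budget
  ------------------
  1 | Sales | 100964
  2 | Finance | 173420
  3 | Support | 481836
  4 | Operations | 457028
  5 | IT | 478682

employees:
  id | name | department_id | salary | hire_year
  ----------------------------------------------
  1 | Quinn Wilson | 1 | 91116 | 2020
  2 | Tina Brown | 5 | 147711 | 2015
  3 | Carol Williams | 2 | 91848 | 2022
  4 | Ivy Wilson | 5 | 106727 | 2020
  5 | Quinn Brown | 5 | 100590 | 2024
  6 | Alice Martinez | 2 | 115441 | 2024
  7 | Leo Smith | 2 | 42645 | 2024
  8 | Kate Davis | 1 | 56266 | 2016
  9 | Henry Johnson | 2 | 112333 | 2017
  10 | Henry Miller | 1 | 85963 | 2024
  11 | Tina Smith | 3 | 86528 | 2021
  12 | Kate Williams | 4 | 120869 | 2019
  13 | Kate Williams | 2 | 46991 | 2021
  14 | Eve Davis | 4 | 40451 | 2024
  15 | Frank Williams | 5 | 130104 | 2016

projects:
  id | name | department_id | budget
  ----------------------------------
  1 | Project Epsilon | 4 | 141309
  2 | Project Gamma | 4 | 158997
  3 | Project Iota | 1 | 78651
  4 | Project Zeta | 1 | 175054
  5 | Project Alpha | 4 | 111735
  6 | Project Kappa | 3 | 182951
SELECT name, hire_year FROM employees WHERE hire_year <= 2023

Execution result:
name | hire_year
Quinn Wilson | 2020
Tina Brown | 2015
Carol Williams | 2022
Ivy Wilson | 2020
Kate Davis | 2016
Henry Johnson | 2017
Tina Smith | 2021
Kate Williams | 2019
Kate Williams | 2021
Frank Williams | 2016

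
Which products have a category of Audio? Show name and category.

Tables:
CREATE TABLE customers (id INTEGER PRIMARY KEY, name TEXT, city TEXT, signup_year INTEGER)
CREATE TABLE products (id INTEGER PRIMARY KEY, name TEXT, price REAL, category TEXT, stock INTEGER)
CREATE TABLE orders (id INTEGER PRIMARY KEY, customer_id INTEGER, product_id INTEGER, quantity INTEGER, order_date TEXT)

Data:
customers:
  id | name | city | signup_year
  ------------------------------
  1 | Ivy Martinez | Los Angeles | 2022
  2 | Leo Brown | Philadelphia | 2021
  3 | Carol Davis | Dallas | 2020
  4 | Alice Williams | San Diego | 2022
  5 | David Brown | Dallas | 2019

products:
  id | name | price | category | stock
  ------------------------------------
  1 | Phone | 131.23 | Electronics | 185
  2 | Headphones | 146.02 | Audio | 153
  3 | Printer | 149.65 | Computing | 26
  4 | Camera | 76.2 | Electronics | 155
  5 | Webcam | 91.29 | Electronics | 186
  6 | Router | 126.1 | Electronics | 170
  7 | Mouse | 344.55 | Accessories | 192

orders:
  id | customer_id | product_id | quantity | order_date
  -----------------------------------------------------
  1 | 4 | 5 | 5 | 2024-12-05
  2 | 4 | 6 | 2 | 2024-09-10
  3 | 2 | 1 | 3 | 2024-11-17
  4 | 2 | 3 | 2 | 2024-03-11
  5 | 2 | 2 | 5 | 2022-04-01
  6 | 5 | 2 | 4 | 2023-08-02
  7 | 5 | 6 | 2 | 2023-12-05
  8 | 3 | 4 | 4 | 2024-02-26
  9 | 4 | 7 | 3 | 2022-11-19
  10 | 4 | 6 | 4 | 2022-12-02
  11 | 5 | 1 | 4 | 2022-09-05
SELECT name, category FROM products WHERE category = 'Audio'

Execution result:
name | category
Headphones | Audio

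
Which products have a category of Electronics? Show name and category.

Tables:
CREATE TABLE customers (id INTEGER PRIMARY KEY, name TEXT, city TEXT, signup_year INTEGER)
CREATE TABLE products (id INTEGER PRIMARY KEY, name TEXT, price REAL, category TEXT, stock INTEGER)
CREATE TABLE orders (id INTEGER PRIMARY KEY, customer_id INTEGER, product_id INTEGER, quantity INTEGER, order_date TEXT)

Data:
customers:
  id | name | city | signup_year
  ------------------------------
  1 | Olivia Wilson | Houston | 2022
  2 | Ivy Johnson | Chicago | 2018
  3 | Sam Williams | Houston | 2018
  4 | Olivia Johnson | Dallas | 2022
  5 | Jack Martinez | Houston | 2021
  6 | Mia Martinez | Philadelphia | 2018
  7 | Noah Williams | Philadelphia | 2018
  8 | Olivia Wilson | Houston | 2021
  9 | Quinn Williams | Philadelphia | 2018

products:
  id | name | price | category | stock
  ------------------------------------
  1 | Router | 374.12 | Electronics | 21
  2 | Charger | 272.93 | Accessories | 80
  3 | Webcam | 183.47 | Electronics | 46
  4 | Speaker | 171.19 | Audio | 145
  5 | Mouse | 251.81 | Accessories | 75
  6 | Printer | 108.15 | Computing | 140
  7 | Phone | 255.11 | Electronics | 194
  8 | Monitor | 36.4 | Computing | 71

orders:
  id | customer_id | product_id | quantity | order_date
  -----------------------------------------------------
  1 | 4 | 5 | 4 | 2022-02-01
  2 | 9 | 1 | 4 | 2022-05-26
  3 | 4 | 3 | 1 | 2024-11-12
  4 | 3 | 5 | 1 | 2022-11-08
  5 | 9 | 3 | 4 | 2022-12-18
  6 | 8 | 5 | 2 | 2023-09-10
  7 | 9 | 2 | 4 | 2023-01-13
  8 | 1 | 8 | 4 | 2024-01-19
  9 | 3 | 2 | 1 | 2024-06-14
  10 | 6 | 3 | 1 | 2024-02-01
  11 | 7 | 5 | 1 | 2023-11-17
SELECT name, category FROM products WHERE category = 'Electronics'

Execution result:
name | category
Router | Electronics
Webcam | Electronics
Phone | Electronics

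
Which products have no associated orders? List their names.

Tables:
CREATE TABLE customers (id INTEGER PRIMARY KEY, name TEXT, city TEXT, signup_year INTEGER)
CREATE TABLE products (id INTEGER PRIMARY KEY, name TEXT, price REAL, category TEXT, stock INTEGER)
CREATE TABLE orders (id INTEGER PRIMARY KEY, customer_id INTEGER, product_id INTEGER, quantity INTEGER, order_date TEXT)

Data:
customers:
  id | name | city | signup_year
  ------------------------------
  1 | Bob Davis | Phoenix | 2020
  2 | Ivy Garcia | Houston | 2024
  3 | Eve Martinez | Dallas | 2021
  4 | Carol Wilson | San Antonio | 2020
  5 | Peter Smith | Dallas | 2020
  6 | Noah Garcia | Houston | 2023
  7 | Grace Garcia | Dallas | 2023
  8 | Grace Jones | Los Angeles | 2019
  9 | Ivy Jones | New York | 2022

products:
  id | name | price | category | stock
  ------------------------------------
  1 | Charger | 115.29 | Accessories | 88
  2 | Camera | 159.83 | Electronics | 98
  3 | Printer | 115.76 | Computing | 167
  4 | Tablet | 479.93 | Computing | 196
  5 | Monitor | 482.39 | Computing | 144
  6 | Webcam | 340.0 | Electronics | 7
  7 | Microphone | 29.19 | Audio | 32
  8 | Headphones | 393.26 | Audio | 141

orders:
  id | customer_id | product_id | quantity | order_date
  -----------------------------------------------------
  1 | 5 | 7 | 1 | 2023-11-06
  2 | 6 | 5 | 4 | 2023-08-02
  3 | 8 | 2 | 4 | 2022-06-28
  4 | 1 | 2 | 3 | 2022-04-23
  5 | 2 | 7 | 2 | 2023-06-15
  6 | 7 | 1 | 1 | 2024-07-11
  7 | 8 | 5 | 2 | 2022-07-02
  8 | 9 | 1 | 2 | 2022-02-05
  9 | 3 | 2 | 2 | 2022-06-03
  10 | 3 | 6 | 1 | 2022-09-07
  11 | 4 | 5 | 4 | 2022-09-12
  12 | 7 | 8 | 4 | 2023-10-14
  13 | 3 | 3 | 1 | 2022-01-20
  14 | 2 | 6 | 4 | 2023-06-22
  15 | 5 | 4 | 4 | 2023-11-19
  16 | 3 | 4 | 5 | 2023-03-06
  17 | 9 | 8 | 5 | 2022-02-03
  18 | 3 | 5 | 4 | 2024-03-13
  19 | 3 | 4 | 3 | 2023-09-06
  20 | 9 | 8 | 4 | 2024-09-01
SELECT p.name FROM products p LEFT JOIN orders c ON c.product_id = p.id WHERE c.id IS NULL

Execution result:
(no rows)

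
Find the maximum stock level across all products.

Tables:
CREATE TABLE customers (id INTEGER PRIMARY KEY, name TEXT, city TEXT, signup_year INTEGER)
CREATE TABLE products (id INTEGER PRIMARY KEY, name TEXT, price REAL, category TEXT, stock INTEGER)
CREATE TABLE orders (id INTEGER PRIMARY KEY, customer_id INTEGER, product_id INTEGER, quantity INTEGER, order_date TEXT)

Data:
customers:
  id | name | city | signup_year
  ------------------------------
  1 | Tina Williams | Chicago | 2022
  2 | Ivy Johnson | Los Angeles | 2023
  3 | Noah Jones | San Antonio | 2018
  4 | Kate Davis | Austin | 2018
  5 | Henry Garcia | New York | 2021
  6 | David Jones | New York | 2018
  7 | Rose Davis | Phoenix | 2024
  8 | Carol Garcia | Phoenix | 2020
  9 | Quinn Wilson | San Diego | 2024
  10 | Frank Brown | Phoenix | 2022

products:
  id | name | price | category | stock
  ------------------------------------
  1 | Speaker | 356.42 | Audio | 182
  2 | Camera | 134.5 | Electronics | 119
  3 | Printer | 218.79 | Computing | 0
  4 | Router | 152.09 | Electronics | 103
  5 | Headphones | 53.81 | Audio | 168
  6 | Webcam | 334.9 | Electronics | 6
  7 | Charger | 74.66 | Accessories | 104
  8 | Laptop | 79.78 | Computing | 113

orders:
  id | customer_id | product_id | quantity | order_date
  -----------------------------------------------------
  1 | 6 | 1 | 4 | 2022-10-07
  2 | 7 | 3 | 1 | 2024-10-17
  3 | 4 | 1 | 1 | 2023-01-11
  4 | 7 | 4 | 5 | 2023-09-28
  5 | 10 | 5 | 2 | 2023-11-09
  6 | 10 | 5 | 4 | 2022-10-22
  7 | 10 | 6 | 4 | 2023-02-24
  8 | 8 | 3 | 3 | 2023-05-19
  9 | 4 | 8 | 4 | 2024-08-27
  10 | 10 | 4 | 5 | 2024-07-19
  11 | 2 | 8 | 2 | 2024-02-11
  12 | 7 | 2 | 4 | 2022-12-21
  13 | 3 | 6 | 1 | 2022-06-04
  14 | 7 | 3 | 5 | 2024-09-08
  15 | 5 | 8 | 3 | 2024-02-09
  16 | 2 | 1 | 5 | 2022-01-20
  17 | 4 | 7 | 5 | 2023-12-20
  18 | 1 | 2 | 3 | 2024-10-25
SELECT MAX(stock) FROM products

Execution result:
182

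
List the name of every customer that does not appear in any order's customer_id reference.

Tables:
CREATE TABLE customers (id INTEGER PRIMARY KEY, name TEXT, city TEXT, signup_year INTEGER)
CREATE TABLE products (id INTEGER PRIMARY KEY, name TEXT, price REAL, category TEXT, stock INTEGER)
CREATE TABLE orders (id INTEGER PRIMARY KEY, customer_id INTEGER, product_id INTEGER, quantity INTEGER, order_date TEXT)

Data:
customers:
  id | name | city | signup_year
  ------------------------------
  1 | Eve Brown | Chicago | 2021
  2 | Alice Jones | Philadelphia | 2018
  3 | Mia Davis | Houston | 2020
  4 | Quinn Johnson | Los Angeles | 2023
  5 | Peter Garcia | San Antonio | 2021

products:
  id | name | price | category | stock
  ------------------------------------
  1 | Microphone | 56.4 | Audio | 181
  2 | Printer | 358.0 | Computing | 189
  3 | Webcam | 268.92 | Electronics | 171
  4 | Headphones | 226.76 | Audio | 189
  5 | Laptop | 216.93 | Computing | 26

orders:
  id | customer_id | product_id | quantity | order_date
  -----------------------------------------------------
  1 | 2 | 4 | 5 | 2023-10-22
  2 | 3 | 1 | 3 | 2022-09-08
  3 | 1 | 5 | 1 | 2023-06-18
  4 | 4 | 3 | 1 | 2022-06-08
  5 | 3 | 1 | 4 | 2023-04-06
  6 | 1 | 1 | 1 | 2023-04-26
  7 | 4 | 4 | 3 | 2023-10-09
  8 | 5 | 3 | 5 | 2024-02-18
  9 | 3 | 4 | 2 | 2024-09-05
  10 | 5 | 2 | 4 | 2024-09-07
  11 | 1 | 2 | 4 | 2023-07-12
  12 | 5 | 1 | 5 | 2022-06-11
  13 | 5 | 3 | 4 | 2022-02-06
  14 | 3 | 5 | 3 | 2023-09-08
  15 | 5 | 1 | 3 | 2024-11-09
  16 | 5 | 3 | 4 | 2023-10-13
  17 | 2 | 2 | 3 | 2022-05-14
SELECT p.name FROM customers p LEFT JOIN orders c ON c.customer_id = p.id WHERE c.id IS NULL

Execution result:
(no rows)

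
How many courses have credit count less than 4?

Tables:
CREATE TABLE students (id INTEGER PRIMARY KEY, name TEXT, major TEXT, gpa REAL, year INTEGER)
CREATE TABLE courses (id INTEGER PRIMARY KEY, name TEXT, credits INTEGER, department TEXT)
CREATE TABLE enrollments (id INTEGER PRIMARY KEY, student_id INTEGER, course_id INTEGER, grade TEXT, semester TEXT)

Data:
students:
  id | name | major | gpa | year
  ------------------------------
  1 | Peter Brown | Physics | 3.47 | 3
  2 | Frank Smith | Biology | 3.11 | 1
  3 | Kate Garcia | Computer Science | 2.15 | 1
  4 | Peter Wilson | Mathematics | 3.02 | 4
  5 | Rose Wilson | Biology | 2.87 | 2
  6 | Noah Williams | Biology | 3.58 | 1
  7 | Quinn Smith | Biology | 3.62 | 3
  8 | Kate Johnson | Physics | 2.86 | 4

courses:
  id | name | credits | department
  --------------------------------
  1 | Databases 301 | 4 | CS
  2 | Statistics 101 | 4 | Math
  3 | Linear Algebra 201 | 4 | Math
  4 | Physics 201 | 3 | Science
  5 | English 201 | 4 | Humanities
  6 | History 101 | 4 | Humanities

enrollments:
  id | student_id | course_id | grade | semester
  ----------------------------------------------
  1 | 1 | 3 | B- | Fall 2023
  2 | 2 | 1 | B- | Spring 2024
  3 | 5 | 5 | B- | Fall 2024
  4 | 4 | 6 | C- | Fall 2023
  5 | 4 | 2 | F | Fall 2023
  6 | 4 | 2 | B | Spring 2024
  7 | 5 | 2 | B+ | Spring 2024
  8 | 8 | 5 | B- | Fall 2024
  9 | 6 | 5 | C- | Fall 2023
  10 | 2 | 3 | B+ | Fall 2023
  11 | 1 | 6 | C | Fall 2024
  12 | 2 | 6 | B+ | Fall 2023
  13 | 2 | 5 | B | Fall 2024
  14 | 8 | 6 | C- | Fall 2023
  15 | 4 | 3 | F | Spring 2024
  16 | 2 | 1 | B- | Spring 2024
SELECT COUNT(*) FROM courses WHERE credits < 4

Execution result:
1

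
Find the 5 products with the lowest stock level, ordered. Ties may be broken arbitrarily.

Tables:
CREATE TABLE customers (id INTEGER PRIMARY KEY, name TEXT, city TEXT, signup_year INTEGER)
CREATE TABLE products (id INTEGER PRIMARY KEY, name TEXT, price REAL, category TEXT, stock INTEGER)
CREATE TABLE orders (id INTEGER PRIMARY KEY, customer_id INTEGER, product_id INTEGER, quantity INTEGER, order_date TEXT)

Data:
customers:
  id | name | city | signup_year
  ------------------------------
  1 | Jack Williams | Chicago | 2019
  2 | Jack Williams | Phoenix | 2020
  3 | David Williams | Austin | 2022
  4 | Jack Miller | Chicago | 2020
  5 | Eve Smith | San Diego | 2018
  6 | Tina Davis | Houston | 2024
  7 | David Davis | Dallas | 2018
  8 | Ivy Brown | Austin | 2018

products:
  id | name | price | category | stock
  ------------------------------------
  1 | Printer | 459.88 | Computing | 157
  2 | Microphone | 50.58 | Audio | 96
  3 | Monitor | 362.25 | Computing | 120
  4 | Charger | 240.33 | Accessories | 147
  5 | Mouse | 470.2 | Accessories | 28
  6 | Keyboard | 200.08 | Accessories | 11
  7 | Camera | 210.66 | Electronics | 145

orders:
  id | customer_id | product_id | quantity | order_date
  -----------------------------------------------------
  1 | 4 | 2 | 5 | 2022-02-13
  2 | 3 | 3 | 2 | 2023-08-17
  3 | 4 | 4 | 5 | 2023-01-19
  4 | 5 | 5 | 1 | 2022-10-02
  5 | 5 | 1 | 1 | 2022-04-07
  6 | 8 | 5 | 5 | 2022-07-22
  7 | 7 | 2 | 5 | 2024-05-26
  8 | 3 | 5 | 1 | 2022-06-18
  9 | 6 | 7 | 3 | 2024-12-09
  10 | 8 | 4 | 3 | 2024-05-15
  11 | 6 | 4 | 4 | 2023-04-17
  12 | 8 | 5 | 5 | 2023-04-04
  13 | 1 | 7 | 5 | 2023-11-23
SELECT name, stock FROM products ORDER BY stock ASC LIMIT 5

Execution result:
name | stock
Keyboard | 11
Mouse | 28
Microphone | 96
Monitor | 120
Camera | 145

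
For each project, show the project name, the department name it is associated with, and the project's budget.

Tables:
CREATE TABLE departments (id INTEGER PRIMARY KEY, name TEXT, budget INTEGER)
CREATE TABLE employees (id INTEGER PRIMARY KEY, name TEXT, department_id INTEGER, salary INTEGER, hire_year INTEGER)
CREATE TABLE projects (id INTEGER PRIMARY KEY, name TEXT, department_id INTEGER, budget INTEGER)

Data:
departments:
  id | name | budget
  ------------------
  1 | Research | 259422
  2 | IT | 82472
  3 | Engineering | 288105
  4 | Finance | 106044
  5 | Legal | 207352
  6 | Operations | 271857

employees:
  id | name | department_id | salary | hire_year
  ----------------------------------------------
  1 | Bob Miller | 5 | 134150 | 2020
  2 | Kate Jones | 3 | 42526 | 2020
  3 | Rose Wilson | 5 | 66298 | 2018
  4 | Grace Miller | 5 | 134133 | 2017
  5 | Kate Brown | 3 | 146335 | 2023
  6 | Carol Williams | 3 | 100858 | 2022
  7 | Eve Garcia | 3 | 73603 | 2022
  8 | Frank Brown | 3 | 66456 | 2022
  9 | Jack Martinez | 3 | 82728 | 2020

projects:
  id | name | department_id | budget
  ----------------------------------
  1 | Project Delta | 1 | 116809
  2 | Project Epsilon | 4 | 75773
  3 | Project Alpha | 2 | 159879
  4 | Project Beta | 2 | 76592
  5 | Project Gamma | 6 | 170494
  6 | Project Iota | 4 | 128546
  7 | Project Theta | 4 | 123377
SELECT c.name, p.name AS department, c.budget FROM projects c JOIN departments p ON c.department_id = p.id

Execution result:
name | department | budget
Project Delta | Research | 116809
Project Epsilon | Finance | 75773
Project Alpha | IT | 159879
Project Beta | IT | 76592
Project Gamma | Operations | 170494
Project Iota | Finance | 128546
Project Theta | Finance | 123377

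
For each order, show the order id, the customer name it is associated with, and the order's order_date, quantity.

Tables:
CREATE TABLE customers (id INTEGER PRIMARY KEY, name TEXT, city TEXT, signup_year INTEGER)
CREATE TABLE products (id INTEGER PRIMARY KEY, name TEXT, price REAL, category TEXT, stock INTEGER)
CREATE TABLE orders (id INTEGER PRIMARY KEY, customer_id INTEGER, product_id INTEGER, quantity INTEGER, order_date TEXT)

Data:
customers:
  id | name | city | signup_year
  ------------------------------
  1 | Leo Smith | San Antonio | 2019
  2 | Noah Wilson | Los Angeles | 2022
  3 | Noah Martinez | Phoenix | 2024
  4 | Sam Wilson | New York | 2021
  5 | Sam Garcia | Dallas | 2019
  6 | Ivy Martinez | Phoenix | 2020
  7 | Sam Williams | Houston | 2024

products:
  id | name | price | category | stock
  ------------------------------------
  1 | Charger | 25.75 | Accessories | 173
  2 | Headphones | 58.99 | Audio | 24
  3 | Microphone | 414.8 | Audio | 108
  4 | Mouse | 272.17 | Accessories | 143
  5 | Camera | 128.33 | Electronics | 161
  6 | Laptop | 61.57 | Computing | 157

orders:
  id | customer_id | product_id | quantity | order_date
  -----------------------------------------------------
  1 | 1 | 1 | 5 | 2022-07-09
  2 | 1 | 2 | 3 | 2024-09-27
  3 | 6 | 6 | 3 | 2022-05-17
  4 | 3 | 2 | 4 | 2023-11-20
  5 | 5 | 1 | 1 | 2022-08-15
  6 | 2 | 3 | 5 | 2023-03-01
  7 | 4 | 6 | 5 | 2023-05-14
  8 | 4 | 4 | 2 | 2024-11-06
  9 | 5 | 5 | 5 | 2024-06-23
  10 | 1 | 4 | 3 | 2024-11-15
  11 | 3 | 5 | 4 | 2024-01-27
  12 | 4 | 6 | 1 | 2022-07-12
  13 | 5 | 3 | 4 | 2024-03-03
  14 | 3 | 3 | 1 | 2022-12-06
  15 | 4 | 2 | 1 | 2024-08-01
SELECT c.id, p.name AS customer, c.order_date, c.quantity FROM orders c JOIN customers p ON c.customer_id = p.id

Execution result:
id | customer | order_date | quantity
1 | Leo Smith | 2022-07-09 | 5
2 | Leo Smith | 2024-09-27 | 3
3 | Ivy Martinez | 2022-05-17 | 3
4 | Noah Martinez | 2023-11-20 | 4
5 | Sam Garcia | 2022-08-15 | 1
6 | Noah Wilson | 2023-03-01 | 5
7 | Sam Wilson | 2023-05-14 | 5
8 | Sam Wilson | 2024-11-06 | 2
9 | Sam Garcia | 2024-06-23 | 5
10 | Leo Smith | 2024-11-15 | 3
11 | Noah Martinez | 2024-01-27 | 4
12 | Sam Wilson | 2022-07-12 | 1
13 | Sam Garcia | 2024-03-03 | 4
14 | Noah Martinez | 2022-12-06 | 1
15 | Sam Wilson | 2024-08-01 | 1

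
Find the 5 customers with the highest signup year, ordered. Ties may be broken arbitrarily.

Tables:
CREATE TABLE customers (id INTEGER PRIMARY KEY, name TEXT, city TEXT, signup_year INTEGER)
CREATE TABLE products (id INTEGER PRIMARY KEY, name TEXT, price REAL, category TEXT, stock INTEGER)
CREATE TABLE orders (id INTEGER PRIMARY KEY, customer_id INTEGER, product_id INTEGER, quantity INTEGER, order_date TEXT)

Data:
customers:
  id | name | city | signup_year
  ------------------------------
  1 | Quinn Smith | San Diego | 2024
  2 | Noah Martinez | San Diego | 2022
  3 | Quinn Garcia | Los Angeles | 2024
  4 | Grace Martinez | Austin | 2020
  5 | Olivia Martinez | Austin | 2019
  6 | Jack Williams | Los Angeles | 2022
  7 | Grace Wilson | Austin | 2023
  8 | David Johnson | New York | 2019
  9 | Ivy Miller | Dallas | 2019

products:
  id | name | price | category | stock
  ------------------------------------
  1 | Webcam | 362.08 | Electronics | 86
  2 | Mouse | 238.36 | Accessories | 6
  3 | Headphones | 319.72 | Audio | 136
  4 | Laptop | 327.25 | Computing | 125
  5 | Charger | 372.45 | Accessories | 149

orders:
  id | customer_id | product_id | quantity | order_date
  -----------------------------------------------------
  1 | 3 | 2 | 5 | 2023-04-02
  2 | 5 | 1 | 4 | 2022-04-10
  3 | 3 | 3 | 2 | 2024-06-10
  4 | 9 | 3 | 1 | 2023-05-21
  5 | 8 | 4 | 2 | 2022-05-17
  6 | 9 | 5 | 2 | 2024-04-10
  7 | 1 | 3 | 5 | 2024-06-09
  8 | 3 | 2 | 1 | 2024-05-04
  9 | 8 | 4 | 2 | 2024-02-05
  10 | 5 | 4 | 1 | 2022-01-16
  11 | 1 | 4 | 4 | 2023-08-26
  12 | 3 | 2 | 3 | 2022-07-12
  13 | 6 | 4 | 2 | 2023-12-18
SELECT name, signup_year FROM customers ORDER BY signup_year DESC LIMIT 5

Execution result:
name | signup_year
Quinn Smith | 2024
Quinn Garcia | 2024
Grace Wilson | 2023
Noah Martinez | 2022
Jack Williams | 2022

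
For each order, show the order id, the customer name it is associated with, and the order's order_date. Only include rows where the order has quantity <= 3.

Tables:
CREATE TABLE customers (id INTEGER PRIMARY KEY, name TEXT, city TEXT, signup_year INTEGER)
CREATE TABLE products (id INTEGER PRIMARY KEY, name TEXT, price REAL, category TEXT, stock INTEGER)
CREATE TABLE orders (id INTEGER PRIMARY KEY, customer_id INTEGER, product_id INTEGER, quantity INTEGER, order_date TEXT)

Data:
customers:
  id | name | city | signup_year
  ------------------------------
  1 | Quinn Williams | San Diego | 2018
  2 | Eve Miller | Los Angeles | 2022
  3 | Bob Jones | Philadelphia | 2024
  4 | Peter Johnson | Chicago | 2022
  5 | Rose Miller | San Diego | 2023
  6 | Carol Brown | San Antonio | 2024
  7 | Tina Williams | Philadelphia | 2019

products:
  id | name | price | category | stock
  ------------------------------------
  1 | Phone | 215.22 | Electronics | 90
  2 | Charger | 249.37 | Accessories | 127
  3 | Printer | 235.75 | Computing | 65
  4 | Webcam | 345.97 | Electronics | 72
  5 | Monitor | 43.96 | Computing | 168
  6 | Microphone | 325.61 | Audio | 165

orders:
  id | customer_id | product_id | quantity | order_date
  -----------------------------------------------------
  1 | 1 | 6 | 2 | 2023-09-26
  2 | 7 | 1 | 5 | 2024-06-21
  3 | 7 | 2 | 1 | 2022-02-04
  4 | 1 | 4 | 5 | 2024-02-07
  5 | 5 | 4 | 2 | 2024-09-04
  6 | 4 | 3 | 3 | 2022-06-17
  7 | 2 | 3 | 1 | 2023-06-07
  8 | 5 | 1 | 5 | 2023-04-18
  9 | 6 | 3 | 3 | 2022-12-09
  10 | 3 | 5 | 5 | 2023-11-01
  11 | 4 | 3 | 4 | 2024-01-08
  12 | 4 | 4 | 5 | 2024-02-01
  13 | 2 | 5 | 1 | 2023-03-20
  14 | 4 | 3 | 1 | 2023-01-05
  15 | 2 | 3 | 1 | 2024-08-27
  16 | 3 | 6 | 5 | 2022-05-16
SELECT c.id, p.name AS customer, c.order_date FROM orders c JOIN customers p ON c.customer_id = p.id WHERE c.quantity <= 3

Execution result:
id | customer | order_date
1 | Quinn Williams | 2023-09-26
3 | Tina Williams | 2022-02-04
5 | Rose Miller | 2024-09-04
6 | Peter Johnson | 2022-06-17
7 | Eve Miller | 2023-06-07
9 | Carol Brown | 2022-12-09
13 | Eve Miller | 2023-03-20
14 | Peter Johnson | 2023-01-05
15 | Eve Miller | 2024-08-27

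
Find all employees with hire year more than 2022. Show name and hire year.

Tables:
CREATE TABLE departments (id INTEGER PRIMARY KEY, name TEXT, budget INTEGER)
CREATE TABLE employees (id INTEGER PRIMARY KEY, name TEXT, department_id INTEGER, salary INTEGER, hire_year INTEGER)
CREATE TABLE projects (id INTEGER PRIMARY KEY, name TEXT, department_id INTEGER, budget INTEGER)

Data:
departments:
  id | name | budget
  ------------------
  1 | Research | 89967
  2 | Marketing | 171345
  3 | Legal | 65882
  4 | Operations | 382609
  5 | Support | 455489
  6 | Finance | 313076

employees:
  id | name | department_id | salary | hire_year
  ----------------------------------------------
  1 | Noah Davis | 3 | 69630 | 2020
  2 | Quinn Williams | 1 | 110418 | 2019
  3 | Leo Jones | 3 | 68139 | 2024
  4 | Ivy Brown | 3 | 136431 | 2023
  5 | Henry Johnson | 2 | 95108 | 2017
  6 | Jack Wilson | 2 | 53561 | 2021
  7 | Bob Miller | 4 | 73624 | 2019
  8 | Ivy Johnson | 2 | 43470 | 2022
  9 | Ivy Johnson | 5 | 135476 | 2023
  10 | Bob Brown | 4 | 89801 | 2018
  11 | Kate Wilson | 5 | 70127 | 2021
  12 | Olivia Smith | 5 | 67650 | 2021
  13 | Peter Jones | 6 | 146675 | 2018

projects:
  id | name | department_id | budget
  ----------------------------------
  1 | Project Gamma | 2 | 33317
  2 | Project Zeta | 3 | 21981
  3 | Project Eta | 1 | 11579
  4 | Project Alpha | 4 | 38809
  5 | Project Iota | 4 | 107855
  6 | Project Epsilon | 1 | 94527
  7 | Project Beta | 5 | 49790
SELECT name, hire_year FROM employees WHERE hire_year > 2022

Execution result:
name | hire_year
Leo Jones | 2024
Ivy Brown | 2023
Ivy Johnson | 2023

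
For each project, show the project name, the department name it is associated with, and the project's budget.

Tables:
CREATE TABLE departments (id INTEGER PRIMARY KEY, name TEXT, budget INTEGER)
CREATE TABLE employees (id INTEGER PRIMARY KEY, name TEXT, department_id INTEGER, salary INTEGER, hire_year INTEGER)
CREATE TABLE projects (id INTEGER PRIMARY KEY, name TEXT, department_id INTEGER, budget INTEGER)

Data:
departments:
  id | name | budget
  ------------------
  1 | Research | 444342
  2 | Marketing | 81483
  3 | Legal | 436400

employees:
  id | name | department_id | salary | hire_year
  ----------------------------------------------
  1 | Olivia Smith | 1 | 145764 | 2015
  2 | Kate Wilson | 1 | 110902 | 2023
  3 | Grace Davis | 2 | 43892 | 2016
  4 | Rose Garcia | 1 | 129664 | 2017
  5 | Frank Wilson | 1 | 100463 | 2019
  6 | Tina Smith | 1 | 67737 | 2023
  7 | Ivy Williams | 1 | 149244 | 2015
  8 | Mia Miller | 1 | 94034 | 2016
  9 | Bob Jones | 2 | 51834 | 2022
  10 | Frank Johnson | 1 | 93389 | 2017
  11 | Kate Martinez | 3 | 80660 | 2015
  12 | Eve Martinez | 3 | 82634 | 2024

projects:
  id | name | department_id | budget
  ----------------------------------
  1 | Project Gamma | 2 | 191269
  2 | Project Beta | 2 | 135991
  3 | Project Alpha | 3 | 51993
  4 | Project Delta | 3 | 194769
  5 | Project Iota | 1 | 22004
SELECT c.name, p.name AS department, c.budget FROM projects c JOIN departments p ON c.department_id = p.id

Execution result:
name | department | budget
Project Gamma | Marketing | 191269
Project Beta | Marketing | 135991
Project Alpha | Legal | 51993
Project Delta | Legal | 194769
Project Iota | Research | 22004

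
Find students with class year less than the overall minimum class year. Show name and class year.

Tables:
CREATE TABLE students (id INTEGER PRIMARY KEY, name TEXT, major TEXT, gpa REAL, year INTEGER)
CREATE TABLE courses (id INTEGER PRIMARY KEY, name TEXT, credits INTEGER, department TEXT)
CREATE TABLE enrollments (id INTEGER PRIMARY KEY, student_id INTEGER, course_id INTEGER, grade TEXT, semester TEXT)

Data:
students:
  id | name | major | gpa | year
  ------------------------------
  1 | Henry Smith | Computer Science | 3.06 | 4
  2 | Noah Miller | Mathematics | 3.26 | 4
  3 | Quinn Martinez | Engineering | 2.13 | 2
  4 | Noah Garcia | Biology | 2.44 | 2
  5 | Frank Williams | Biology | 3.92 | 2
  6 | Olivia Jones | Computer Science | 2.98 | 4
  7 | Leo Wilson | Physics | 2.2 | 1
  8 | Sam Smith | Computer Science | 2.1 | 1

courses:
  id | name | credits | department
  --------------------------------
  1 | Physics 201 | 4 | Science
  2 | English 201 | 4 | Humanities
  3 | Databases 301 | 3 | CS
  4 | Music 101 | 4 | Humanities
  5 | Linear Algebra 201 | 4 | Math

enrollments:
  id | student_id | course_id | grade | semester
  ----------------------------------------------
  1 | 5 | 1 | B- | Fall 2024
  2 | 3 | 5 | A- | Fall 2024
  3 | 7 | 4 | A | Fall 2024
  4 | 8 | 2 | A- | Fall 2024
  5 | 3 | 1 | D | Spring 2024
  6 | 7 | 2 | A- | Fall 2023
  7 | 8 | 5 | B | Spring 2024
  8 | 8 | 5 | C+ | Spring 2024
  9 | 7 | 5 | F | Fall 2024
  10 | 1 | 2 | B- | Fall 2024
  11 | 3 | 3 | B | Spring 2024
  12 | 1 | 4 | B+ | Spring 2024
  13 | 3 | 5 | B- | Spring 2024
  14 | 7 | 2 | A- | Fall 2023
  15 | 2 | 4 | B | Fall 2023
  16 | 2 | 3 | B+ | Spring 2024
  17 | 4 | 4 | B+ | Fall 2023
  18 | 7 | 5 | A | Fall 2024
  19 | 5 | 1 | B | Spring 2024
SELECT name, year FROM students WHERE year < (SELECT MIN(year) FROM students)

Execution result:
(no rows)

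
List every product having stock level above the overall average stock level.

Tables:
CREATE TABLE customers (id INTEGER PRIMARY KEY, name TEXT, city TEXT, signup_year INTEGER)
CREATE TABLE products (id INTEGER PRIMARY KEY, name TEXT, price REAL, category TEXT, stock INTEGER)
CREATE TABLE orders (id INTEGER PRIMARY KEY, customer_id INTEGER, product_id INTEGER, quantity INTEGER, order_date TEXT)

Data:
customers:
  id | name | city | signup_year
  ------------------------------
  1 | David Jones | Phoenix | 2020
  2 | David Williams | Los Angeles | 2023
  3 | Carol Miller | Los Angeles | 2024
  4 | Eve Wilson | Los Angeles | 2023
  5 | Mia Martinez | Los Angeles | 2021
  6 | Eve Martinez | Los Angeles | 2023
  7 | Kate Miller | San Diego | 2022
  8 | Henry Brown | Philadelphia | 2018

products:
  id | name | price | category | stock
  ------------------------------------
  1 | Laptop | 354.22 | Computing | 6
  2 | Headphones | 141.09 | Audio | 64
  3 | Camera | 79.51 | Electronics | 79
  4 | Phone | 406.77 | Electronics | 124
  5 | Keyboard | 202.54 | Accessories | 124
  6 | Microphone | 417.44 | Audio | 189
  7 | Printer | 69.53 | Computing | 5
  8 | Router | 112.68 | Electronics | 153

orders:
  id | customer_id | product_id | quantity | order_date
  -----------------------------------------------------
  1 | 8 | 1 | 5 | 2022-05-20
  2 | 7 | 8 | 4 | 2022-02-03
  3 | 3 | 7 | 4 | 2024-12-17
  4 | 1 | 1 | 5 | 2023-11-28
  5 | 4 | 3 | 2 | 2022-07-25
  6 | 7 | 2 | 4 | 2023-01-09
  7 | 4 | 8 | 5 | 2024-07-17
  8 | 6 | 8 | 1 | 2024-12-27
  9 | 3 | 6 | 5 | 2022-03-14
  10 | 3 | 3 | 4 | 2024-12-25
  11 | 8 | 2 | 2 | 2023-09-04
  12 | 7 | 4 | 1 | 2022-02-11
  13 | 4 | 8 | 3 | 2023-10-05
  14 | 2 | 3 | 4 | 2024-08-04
SELECT name, stock FROM products WHERE stock > (SELECT AVG(stock) FROM products)

Execution result:
name | stock
Phone | 124
Keyboard | 124
Microphone | 189
Router | 153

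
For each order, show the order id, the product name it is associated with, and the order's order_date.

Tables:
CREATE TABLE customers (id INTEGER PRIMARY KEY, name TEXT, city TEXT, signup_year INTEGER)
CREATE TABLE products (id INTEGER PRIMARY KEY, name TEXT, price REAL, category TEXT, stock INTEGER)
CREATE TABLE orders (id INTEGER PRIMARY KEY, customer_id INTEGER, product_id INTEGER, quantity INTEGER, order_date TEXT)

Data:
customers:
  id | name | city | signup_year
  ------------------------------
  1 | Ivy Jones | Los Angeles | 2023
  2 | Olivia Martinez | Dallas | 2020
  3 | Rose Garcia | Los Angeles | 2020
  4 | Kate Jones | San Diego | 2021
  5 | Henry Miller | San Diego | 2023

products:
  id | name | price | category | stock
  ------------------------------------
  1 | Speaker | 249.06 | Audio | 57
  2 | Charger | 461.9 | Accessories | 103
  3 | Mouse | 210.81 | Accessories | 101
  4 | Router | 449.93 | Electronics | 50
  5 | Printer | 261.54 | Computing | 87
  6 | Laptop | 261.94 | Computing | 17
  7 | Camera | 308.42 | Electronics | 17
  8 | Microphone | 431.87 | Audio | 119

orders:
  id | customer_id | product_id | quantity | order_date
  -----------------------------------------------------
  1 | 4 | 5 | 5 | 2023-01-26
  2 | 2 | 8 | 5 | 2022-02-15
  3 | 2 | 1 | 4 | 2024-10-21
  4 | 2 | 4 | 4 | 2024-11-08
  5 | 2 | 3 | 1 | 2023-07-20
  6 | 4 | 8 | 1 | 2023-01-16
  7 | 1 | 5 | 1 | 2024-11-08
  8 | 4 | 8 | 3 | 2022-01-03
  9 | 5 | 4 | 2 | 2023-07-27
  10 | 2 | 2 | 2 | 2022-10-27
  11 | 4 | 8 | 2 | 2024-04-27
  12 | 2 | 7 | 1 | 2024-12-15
SELECT c.id, p.name AS product, c.order_date FROM orders c JOIN products p ON c.product_id = p.id

Execution result:
id | product | order_date
1 | Printer | 2023-01-26
2 | Microphone | 2022-02-15
3 | Speaker | 2024-10-21
4 | Router | 2024-11-08
5 | Mouse | 2023-07-20
6 | Microphone | 2023-01-16
7 | Printer | 2024-11-08
8 | Microphone | 2022-01-03
9 | Router | 2023-07-27
10 | Charger | 2022-10-27
11 | Microphone | 2024-04-27
12 | Camera | 2024-12-15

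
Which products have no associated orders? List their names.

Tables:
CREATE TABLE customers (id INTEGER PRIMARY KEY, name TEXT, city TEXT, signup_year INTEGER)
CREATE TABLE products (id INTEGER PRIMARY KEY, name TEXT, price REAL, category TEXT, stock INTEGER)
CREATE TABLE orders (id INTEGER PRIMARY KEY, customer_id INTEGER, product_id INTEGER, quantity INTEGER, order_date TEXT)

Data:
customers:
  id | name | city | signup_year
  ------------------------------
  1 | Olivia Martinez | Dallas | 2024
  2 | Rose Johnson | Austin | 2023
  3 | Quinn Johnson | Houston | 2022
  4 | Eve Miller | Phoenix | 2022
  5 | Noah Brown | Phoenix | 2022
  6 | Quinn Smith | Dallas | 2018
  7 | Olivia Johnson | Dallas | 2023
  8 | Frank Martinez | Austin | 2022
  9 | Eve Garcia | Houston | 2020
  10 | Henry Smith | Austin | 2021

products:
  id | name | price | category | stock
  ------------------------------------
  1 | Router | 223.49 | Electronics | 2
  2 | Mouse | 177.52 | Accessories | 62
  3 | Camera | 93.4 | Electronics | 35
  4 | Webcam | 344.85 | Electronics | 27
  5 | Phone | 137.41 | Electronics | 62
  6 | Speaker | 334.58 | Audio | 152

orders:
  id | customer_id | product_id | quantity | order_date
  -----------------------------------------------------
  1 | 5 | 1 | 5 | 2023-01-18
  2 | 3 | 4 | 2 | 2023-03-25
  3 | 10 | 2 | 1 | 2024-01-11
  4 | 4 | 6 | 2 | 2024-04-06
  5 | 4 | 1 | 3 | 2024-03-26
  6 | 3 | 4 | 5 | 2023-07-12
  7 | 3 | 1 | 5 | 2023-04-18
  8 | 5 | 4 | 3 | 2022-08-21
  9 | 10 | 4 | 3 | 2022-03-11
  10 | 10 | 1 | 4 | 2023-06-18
SELECT p.name FROM products p LEFT JOIN orders c ON c.product_id = p.id WHERE c.id IS NULL

Execution result:
name
Camera
Phone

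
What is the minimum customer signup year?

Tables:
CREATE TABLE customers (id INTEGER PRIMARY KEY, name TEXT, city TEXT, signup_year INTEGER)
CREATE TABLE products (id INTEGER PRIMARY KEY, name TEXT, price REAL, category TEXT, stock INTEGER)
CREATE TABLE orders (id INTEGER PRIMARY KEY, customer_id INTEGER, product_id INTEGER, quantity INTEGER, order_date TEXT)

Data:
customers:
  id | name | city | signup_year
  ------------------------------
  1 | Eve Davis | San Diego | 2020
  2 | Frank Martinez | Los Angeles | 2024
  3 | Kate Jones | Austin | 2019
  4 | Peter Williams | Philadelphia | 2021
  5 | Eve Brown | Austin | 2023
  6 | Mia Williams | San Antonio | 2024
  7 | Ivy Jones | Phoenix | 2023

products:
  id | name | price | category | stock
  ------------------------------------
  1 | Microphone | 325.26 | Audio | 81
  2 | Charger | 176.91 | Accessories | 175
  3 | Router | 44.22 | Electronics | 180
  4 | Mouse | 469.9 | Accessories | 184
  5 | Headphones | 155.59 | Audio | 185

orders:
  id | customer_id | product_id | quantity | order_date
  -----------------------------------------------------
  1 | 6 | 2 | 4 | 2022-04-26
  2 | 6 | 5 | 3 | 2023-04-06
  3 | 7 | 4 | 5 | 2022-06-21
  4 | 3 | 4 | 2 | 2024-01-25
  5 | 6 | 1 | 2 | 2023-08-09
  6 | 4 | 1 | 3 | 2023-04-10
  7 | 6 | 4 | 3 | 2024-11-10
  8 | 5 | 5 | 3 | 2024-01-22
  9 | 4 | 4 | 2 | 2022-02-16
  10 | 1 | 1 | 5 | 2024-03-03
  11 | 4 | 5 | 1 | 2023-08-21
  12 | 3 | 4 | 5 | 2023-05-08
SELECT MIN(signup_year) FROM customers

Execution result:
2019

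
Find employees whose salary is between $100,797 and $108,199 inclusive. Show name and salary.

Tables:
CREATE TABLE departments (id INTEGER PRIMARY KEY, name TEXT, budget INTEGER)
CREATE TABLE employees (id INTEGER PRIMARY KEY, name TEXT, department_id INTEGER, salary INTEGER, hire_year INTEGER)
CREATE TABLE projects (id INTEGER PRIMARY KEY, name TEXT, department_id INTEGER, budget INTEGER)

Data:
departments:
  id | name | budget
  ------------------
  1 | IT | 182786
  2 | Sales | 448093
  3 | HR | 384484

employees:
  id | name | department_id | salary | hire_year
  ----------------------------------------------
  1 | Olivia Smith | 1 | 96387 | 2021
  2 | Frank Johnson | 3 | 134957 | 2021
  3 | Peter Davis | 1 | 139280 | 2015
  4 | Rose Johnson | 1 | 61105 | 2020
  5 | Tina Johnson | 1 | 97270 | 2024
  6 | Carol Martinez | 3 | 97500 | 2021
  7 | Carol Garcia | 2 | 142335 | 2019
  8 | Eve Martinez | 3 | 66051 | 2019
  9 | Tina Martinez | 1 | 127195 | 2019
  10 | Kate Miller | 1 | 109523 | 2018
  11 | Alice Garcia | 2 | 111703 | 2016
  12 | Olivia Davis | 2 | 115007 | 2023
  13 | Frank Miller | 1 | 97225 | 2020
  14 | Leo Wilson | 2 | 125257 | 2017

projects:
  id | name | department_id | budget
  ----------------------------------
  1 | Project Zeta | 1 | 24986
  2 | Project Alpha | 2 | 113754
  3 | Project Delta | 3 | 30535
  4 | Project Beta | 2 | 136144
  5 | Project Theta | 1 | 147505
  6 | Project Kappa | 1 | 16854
SELECT name, salary FROM employees WHERE salary BETWEEN 100797 AND 108199

Execution result:
(no rows)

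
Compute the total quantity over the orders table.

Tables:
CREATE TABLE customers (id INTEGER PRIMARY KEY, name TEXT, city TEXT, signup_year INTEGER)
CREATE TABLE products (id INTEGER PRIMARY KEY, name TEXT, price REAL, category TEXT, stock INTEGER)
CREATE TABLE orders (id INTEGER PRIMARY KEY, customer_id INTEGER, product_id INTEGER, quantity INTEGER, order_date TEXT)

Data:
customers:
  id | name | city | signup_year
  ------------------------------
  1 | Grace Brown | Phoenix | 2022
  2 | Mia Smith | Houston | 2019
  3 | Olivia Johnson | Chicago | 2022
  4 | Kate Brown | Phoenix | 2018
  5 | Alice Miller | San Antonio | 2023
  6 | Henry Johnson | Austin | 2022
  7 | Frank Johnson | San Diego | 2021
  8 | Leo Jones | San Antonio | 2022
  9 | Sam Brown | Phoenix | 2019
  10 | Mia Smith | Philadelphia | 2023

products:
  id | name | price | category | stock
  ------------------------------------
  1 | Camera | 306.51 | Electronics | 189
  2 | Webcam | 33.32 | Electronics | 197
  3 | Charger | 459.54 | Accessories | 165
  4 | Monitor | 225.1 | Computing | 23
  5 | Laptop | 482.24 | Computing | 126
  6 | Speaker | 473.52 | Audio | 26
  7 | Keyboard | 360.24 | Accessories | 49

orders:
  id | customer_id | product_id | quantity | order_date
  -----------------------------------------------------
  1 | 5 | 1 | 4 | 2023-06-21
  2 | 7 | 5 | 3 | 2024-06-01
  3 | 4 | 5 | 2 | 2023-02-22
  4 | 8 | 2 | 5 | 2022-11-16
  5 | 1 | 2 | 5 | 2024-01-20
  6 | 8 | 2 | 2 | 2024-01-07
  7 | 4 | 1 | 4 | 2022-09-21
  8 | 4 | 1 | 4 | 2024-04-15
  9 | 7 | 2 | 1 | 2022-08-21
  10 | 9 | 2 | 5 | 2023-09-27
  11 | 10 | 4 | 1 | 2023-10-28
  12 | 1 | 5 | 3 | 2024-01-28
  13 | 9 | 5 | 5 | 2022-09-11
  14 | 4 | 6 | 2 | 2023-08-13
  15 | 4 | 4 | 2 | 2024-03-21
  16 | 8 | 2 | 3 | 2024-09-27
SELECT SUM(quantity) FROM orders

Execution result:
51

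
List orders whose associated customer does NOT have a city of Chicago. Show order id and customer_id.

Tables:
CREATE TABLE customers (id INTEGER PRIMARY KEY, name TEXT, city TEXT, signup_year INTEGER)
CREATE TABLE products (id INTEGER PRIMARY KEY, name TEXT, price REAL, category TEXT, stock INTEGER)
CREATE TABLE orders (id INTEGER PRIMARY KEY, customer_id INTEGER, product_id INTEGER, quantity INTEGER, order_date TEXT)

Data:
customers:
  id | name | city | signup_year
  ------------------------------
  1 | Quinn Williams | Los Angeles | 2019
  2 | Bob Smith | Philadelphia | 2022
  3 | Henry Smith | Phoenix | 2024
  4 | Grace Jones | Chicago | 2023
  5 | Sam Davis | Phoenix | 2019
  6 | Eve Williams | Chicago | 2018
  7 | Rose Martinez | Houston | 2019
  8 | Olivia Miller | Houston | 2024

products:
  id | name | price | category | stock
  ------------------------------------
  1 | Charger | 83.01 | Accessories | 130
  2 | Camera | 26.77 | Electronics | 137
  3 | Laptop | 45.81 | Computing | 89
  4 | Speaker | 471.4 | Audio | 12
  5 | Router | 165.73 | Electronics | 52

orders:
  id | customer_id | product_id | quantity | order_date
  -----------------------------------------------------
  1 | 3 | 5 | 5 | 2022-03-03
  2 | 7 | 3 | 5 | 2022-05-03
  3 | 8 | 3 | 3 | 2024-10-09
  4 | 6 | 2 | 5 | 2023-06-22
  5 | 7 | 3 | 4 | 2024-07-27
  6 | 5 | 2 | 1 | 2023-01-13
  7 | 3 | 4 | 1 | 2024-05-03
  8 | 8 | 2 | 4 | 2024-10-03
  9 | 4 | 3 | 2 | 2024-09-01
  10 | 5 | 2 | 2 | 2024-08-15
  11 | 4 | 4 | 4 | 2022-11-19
SELECT id, customer_id FROM orders WHERE customer_id NOT IN (SELECT id FROM customers WHERE city = 'Chicago')

Execution result:
id | customer_id
1 | 3
2 | 7
3 | 8
5 | 7
6 | 5
7 | 3
8 | 8
10 | 5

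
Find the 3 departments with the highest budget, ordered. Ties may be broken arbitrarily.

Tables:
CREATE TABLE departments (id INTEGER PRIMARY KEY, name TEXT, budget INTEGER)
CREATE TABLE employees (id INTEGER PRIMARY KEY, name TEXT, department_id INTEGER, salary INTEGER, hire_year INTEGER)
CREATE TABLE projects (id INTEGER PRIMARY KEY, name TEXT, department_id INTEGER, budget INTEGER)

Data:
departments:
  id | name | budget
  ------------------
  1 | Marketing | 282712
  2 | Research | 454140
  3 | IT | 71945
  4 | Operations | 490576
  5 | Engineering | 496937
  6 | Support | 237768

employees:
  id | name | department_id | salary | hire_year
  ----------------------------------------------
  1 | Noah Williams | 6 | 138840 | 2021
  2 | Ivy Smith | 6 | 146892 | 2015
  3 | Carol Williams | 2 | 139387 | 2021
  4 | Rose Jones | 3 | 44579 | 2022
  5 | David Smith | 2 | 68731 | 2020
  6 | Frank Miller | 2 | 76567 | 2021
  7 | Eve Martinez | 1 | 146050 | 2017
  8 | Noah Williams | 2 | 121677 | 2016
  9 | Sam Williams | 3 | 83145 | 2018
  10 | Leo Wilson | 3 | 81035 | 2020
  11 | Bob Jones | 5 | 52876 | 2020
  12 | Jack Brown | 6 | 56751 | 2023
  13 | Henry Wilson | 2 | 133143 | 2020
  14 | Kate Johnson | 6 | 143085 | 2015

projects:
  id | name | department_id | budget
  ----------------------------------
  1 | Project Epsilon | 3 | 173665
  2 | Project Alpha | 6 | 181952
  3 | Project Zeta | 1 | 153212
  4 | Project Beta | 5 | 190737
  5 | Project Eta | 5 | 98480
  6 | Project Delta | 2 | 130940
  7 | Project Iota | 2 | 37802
SELECT name, budget FROM departments ORDER BY budget DESC LIMIT 3

Execution result:
name | budget
Engineering | 496937
Operations | 490576
Research | 454140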